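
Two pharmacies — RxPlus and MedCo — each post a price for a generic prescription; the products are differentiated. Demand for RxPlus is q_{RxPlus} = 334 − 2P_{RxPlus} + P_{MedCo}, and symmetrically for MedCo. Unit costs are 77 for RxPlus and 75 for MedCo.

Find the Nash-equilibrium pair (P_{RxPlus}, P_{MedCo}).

RxPlus's profit: π = (P_{RxPlus} − 77)(334 − 2P_{RxPlus} + P_{MedCo}).
∂π/∂P_{RxPlus} = 488 − 4P_{RxPlus} + P_{MedCo} = 0 ⇒ P_{RxPlus} = 122 + 0.25P_{MedCo}.
Similarly P_{MedCo} = 121 + 0.25P_{RxPlus}.
Solving the two reaction functions simultaneously: (1 − (0.25)(0.25))P_{RxPlus} = 122 + 0.25·121, so 0.9375P_{RxPlus} = 152.25 and P_{RxPlus} = 162.4.
Then P_{MedCo} = 121 + 0.25·162.4 = 161.6.

162.4, 161.6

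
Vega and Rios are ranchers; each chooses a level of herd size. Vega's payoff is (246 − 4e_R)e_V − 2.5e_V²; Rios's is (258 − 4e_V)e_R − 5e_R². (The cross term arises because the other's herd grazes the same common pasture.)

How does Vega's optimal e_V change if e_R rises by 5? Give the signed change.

-4

Expanding Vega's payoff: 246e_V − 4e_Re_V − 2.5e_V².
∂π/∂e_V = 246 − 4e_R − 5e_V = 0, so e_V = 49.2 − 0.8e_R.
The reaction-function slope is −0.8, so a 5-unit rise in e_R moves e_V by −0.8 × 5 = −4. Vega's best response falls — the actions are strategic substitutes.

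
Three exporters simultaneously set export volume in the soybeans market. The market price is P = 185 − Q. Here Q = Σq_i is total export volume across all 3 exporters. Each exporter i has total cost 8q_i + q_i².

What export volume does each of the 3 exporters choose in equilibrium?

A representative exporter's profit is π_i = q_i(185 − Q) − 8q_i − q_i², with Q = q_i + Σ_{j≠i} q_j.
First-order condition: 177 − 4q_i − Σ_{j≠i} q_j = 0.
Imposing symmetry (q_j = q for all j) turns Σ_{j≠i} q_j into 2q, so 177 = 6q and q = 29.5.

29.5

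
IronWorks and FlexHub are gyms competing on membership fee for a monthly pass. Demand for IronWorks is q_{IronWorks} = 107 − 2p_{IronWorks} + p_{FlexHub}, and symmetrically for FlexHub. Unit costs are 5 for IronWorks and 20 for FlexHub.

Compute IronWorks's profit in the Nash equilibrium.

IronWorks's profit: π = (p_{IronWorks} − 5)(107 − 2p_{IronWorks} + p_{FlexHub}).
∂π/∂p_{IronWorks} = 117 − 4p_{IronWorks} + p_{FlexHub} = 0 ⇒ p_{IronWorks} = 29.25 + 0.25p_{FlexHub}.
Similarly p_{FlexHub} = 36.75 + 0.25p_{IronWorks}.
Plugging p_{FlexHub} into IronWorks's best response: p_{IronWorks} = 29.25 + 0.25(36.75 + 0.25p_{IronWorks}) ⇒ 0.9375p_{IronWorks} = 38.4375, so p_{IronWorks} = 41.
Then p_{FlexHub} = 36.75 + 0.25·41 = 47.
q_{IronWorks} = 107 − 2·41 + 47 = 72.
Profit = (41 − 5)·72 = 2592.

2592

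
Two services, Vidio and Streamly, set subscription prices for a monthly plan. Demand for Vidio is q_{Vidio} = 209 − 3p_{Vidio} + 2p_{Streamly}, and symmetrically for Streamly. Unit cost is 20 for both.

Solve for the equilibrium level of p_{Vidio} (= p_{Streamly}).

67.25

Vidio's profit: π = (p_{Vidio} − 20)(209 − 3p_{Vidio} + 2p_{Streamly}).
∂π/∂p_{Vidio} = 269 − 6p_{Vidio} + 2p_{Streamly} = 0 ⇒ p_{Vidio} = 269/6 + (1/3)p_{Streamly}.
By symmetry p_{Streamly} = p_{Vidio}; substituting into the reaction function, (2/3)p_{Vidio} = 269/6 and p_{Vidio} = 67.25.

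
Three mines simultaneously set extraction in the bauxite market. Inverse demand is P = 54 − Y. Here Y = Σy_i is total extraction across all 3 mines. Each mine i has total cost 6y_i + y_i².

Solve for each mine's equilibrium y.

A representative mine's profit is π_i = y_i(54 − Y) − 6y_i − y_i², with Y = y_i + Σ_{j≠i} y_j.
First-order condition: 48 − 4y_i − Σ_{j≠i} y_j = 0.
Imposing symmetry (y_j = y for all j) turns Σ_{j≠i} y_j into 2y, so 48 = 6y and y = 8.

8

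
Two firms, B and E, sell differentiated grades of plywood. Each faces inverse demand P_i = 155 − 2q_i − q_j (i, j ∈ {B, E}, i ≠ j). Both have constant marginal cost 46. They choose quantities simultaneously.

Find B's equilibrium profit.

950.48

Firm B's profit: π = q_B(155 − 2q_B − q_E) − 46q_B.
∂π/∂q_B = 109 − 4q_B − q_E = 0 ⇒ q_B = 27.25 − 0.25q_E.
The game is symmetric, so in equilibrium q_E = q_B: the reaction function gives 1.25q_B = 27.25, hence q_B = 21.8.
P_B = 155 − 2·21.8 − 21.8 = 89.6.
Profit = (89.6 − 46)·21.8 = 950.48.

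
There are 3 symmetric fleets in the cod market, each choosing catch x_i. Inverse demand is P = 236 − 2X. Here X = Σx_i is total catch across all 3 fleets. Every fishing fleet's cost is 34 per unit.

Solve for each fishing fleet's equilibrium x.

25.25

A representative fishing fleet's profit is π_i = x_i(236 − 2X) − 34x_i, with X = x_i + Σ_{j≠i} x_j.
First-order condition: 202 − 4x_i − 2Σ_{j≠i} x_j = 0.
Imposing symmetry (x_j = x for all j) turns Σ_{j≠i} x_j into 2x, so 202 = 8x and x = 25.25.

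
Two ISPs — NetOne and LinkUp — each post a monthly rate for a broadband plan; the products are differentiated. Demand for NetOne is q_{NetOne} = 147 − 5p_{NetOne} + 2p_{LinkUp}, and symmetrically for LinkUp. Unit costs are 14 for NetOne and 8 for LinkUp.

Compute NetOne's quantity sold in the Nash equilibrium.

NetOne's profit: π = (p_{NetOne} − 14)(147 − 5p_{NetOne} + 2p_{LinkUp}).
∂π/∂p_{NetOne} = 217 − 10p_{NetOne} + 2p_{LinkUp} = 0 ⇒ p_{NetOne} = 21.7 + 0.2p_{LinkUp}.
Similarly p_{LinkUp} = 18.7 + 0.2p_{NetOne}.
Plugging p_{LinkUp} into NetOne's best response: p_{NetOne} = 21.7 + 0.2(18.7 + 0.2p_{NetOne}) ⇒ 0.96p_{NetOne} = 25.44, so p_{NetOne} = 26.5.
Then p_{LinkUp} = 18.7 + 0.2·26.5 = 24.
q_{NetOne} = 147 − 5·26.5 + 2·24 = 62.5.

62.5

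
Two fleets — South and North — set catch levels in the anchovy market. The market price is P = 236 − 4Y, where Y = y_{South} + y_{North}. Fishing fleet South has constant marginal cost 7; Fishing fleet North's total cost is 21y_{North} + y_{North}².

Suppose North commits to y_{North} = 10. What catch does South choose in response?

23.625

Fishing fleet South's profit: π = y_{South}(236 − 4(y_{South} + y_{North})) − 7y_{South}.
∂π/∂y_{South} = 229 − 8y_{South} − 4y_{North} = 0, so y_{South} = 28.625 − 0.5y_{North}.
At y_{North} = 10: y_{South} = 28.625 − 0.5·10 = 23.625.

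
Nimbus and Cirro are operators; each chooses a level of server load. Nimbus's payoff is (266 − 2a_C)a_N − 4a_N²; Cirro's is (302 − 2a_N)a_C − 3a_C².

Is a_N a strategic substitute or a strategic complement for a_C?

Expanding Nimbus's payoff: 266a_N − 2a_Ca_N − 4a_N².
∂π/∂a_N = 266 − 2a_C − 8a_N = 0, so a_N = 33.25 − 0.25a_C.
The best-response slope da_N/da_C = −0.25 < 0: the reaction function is downward-sloping, so the choices are strategic substitutes.

strategic substitutes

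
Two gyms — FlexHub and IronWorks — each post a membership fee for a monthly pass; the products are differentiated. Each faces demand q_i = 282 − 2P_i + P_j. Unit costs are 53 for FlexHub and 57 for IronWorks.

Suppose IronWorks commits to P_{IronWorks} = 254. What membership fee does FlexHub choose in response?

160.5

FlexHub's profit: π = (P_{FlexHub} − 53)(282 − 2P_{FlexHub} + P_{IronWorks}).
∂π/∂P_{FlexHub} = 388 − 4P_{FlexHub} + P_{IronWorks} = 0 ⇒ P_{FlexHub} = 97 + 0.25P_{IronWorks}.
At P_{IronWorks} = 254: P_{FlexHub} = 97 + 0.25·254 = 160.5.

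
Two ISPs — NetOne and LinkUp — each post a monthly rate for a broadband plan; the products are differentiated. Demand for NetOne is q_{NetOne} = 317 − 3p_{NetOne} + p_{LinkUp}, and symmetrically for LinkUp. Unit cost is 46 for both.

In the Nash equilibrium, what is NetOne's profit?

6075

NetOne's profit: π = (p_{NetOne} − 46)(317 − 3p_{NetOne} + p_{LinkUp}).
∂π/∂p_{NetOne} = 455 − 6p_{NetOne} + p_{LinkUp} = 0 ⇒ p_{NetOne} = 455/6 + (1/6)p_{LinkUp}.
The game is symmetric, so in equilibrium p_{LinkUp} = p_{NetOne}: the reaction function gives (5/6)p_{NetOne} = 455/6, hence p_{NetOne} = 91.
q_{NetOne} = 317 − 3·91 + 91 = 135.
Profit = (91 − 46)·135 = 6075.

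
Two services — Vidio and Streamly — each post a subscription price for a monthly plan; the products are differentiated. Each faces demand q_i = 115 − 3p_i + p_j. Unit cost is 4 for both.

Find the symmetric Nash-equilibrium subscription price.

25.4

Vidio's profit: π = (p_{Vidio} − 4)(115 − 3p_{Vidio} + p_{Streamly}).
∂π/∂p_{Vidio} = 127 − 6p_{Vidio} + p_{Streamly} = 0 ⇒ p_{Vidio} = 127/6 + (1/6)p_{Streamly}.
The game is symmetric, so in equilibrium p_{Streamly} = p_{Vidio}: the reaction function gives (5/6)p_{Vidio} = 127/6, hence p_{Vidio} = 25.4.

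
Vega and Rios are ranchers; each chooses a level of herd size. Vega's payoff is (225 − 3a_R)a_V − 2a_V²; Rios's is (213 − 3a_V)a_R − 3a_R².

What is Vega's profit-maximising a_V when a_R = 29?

Expanding Vega's payoff: 225a_V − 3a_Ra_V − 2a_V².
∂π/∂a_V = 225 − 3a_R − 4a_V = 0, so a_V = 56.25 − 0.75a_R.
At a_R = 29: a_V = 56.25 − 0.75·29 = 34.5.

34.5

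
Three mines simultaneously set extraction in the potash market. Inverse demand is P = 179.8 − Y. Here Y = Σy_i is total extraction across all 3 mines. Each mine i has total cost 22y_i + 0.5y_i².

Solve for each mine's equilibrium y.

A representative mine's profit is π_i = y_i(179.8 − Y) − 22y_i − 0.5y_i², with Y = y_i + Σ_{j≠i} y_j.
First-order condition: 157.8 − 3y_i − Σ_{j≠i} y_j = 0.
In a symmetric equilibrium every mine chooses the same y, so Σ_{j≠i} y_j = 2y. The condition becomes 157.8 − 5y = 0, giving y = 157.8/5 = 31.56.

31.56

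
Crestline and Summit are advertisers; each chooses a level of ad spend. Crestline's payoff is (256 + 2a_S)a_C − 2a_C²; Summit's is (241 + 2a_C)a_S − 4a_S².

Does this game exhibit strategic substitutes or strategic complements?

Expanding Crestline's payoff: 256a_C + 2a_Sa_C − 2a_C².
∂π/∂a_C = 256 + 2a_S − 4a_C = 0, so a_C = 64 + 0.5a_S.
The best-response slope da_C/da_S = 0.5 > 0: the reaction function is upward-sloping, so the choices are strategic complements.

strategic complements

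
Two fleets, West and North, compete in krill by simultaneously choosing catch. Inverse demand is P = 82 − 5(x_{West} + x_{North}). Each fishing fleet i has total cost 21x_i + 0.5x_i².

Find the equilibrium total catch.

Fishing fleet West's profit: π = x_{West}(82 − 5(x_{West} + x_{North})) − 21x_{West} − 0.5x_{West}².
∂π/∂x_{West} = 61 − 11x_{West} − 5x_{North} = 0, so x_{West} = 61/11 − (5/11)x_{North}.
Setting x_{West} = x_{North} in the reaction function: x_{West} = 61/11 − (5/11)x_{West}, so x_{West} = (61/11) / (16/11) = 3.8125.
Total catch: 3.8125 + 3.8125 = 7.625.

7.625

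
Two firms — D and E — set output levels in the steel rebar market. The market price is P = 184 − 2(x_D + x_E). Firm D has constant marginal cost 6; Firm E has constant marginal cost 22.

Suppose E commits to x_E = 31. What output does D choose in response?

29

Firm D's profit: π = x_D(184 − 2(x_D + x_E)) − 6x_D.
∂π/∂x_D = 178 − 4x_D − 2x_E = 0, so x_D = 44.5 − 0.5x_E.
At x_E = 31: x_D = 44.5 − 0.5·31 = 29.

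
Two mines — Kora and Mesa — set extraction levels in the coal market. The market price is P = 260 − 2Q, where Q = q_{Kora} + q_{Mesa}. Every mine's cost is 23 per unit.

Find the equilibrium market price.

102

Mine Kora's profit: π = q_{Kora}(260 − 2(q_{Kora} + q_{Mesa})) − 23q_{Kora}.
∂π/∂q_{Kora} = 237 − 4q_{Kora} − 2q_{Mesa} = 0, so q_{Kora} = 59.25 − 0.5q_{Mesa}.
Setting q_{Kora} = q_{Mesa} in the reaction function: q_{Kora} = 59.25 − 0.5q_{Kora}, so q_{Kora} = 59.25 / 1.5 = 39.5.
Equilibrium price: P = 260 − 2·79 = 102.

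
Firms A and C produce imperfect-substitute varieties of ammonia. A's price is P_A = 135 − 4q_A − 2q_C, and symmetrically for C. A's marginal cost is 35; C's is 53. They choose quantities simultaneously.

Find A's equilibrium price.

77.4

Firm A's profit: π = q_A(135 − 4q_A − 2q_C) − 35q_A.
∂π/∂q_A = 100 − 8q_A − 2q_C = 0 ⇒ q_A = 12.5 − 0.25q_C.
Similarly q_C = 10.25 − 0.25q_A.
Substituting the second reaction function into the first: q_A = 12.5 − 0.25(10.25 − 0.25q_A), which gives 0.9375q_A = 9.9375 ⇒ q_A = 10.6.
Then q_C = 10.25 − 0.25·10.6 = 7.6.
P_A = 135 − 4·10.6 − 2·7.6 = 77.4.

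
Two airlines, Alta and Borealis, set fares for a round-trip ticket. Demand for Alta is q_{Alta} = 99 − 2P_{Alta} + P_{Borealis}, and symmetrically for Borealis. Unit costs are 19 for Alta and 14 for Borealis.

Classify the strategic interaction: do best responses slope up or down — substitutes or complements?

strategic complements

Alta's profit: π = (P_{Alta} − 19)(99 − 2P_{Alta} + P_{Borealis}).
∂π/∂P_{Alta} = 137 − 4P_{Alta} + P_{Borealis} = 0 ⇒ P_{Alta} = 34.25 + 0.25P_{Borealis}.
The best-response slope dP_{Alta}/dP_{Borealis} = 0.25 > 0: the reaction function is upward-sloping, so the choices are strategic complements.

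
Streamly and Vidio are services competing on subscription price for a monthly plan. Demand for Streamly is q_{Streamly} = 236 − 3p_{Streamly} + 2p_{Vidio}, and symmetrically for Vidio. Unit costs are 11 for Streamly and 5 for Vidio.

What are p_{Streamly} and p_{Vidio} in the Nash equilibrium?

Streamly's profit: π = (p_{Streamly} − 11)(236 − 3p_{Streamly} + 2p_{Vidio}).
∂π/∂p_{Streamly} = 269 − 6p_{Streamly} + 2p_{Vidio} = 0 ⇒ p_{Streamly} = 269/6 + (1/3)p_{Vidio}.
Similarly p_{Vidio} = 251/6 + (1/3)p_{Streamly}.
Solving the two reaction functions simultaneously: (1 − (1/3)(1/3))p_{Streamly} = 269/6 + (1/3)·(251/6), so (8/9)p_{Streamly} = 529/9 and p_{Streamly} = 66.125.
Then p_{Vidio} = 251/6 + (1/3)·66.125 = 63.875.

66.125, 63.875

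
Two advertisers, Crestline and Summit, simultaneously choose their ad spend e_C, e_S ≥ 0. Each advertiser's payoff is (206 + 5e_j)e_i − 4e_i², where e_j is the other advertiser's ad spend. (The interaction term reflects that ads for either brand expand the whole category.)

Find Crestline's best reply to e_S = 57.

61.375

Crestline's payoff is (206 + 5e_S)e_C − 4e_C².
∂π/∂e_C = 206 + 5e_S − 8e_C = 0, so e_C = 25.75 + 0.625e_S.
At e_S = 57: e_C = 25.75 + 0.625·57 = 61.375.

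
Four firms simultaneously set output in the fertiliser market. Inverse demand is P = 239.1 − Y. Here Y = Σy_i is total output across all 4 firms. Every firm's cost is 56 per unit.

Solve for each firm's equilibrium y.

36.62

A representative firm's profit is π_i = y_i(239.1 − Y) − 56y_i, with Y = y_i + Σ_{j≠i} y_j.
First-order condition: 183.1 − 2y_i − Σ_{j≠i} y_j = 0.
With identical firms, set every y_j = y: then 183.1 − 2y − 3y = 0, i.e. y = 183.1/5 = 36.62.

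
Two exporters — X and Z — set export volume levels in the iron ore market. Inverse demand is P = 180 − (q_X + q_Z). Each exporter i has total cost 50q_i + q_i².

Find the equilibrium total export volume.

Exporter X's profit: π = q_X(180 − (q_X + q_Z)) − 50q_X − q_X².
∂π/∂q_X = 130 − 4q_X − q_Z = 0, so q_X = 32.5 − 0.25q_Z.
The game is symmetric, so in equilibrium q_Z = q_X: the reaction function gives 1.25q_X = 32.5, hence q_X = 26.
Total export volume: 26 + 26 = 52.

52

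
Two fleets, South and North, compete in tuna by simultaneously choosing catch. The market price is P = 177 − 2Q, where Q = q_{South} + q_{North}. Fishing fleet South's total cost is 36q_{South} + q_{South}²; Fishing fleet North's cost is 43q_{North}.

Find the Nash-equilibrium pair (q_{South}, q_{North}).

Fishing fleet South's profit: π = q_{South}(177 − 2(q_{South} + q_{North})) − 36q_{South} − q_{South}².
∂π/∂q_{South} = 141 − 6q_{South} − 2q_{North} = 0, so q_{South} = 23.5 − (1/3)q_{North}.
For North: ∂π/∂q_{North} = 134 − 4q_{North} − 2q_{South} = 0 ⇒ q_{North} = 33.5 − 0.5q_{South}.
Substituting the second reaction function into the first: q_{South} = 23.5 − (1/3)(33.5 − 0.5q_{South}), which gives (5/6)q_{South} = 37/3 ⇒ q_{South} = 14.8.
Then q_{North} = 33.5 − 0.5·14.8 = 26.1.

14.8, 26.1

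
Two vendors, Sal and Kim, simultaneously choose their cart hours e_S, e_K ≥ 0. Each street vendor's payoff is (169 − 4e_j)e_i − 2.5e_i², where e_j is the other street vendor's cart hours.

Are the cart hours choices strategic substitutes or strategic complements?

Sal's payoff is (169 − 4e_K)e_S − 2.5e_S².
∂π/∂e_S = 169 − 4e_K − 5e_S = 0, so e_S = 33.8 − 0.8e_K.
The best-response slope de_S/de_K = −0.8 < 0: the reaction function is downward-sloping, so the choices are strategic substitutes.

strategic substitutes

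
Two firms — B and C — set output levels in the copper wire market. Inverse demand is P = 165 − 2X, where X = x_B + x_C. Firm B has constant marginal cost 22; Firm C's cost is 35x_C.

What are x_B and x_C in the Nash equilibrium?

Firm B's profit: π = x_B(165 − 2(x_B + x_C)) − 22x_B.
∂π/∂x_B = 143 − 4x_B − 2x_C = 0, so x_B = 35.75 − 0.5x_C.
By the same steps for C: x_C = 32.5 − 0.5x_B.
Substituting the second reaction function into the first: x_B = 35.75 − 0.5(32.5 − 0.5x_B), which gives 0.75x_B = 19.5 ⇒ x_B = 26.
Then x_C = 32.5 − 0.5·26 = 19.5.

26, 19.5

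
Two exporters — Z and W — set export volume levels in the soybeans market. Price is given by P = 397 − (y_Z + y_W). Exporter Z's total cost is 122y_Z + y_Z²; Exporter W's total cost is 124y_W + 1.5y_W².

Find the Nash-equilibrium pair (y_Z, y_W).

Exporter Z's profit: π = y_Z(397 − (y_Z + y_W)) − 122y_Z − y_Z².
∂π/∂y_Z = 275 − 4y_Z − y_W = 0, so y_Z = 68.75 − 0.25y_W.
For W: ∂π/∂y_W = 273 − 5y_W − y_Z = 0 ⇒ y_W = 54.6 − 0.2y_Z.
Solving the two reaction functions simultaneously: (1 − (−0.25)(−0.2))y_Z = 68.75 − 0.25·54.6, so 0.95y_Z = 55.1 and y_Z = 58.
Then y_W = 54.6 − 0.2·58 = 43.

58, 43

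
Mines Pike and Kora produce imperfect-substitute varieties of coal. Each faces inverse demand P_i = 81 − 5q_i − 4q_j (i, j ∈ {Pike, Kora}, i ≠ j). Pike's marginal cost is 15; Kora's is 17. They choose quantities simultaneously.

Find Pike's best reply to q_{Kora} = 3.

Mine Pike's profit: π = q_{Pike}(81 − 5q_{Pike} − 4q_{Kora}) − 15q_{Pike}.
∂π/∂q_{Pike} = 66 − 10q_{Pike} − 4q_{Kora} = 0 ⇒ q_{Pike} = 6.6 − 0.4q_{Kora}.
At q_{Kora} = 3: q_{Pike} = 6.6 − 0.4·3 = 5.4.

5.4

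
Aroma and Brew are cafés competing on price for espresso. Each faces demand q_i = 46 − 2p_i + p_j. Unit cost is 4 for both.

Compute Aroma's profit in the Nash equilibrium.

Aroma's profit: π = (p_{Aroma} − 4)(46 − 2p_{Aroma} + p_{Brew}).
∂π/∂p_{Aroma} = 54 − 4p_{Aroma} + p_{Brew} = 0 ⇒ p_{Aroma} = 13.5 + 0.25p_{Brew}.
By symmetry p_{Brew} = p_{Aroma}; substituting into the reaction function, 0.75p_{Aroma} = 13.5 and p_{Aroma} = 18.
q_{Aroma} = 46 − 2·18 + 18 = 28.
Profit = (18 − 4)·28 = 392.

392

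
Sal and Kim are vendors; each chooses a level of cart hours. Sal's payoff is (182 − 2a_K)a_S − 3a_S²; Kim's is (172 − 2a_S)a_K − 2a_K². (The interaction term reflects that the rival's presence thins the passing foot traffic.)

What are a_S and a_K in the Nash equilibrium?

19.2, 33.4

Expanding Sal's payoff: 182a_S − 2a_Ka_S − 3a_S².
∂π/∂a_S = 182 − 2a_K − 6a_S = 0, so a_S = 91/3 − (1/3)a_K.
Likewise for Kim: a_K = 43 − 0.5a_S.
Plugging a_K into Sal's best response: a_S = 91/3 − (1/3)(43 − 0.5a_S) ⇒ (5/6)a_S = 16, so a_S = 19.2.
Then a_K = 43 − 0.5·19.2 = 33.4.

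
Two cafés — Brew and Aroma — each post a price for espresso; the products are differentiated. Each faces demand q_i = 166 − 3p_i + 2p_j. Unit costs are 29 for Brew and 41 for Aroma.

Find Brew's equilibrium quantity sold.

109.5

Brew's profit: π = (p_{Brew} − 29)(166 − 3p_{Brew} + 2p_{Aroma}).
∂π/∂p_{Brew} = 253 − 6p_{Brew} + 2p_{Aroma} = 0 ⇒ p_{Brew} = 253/6 + (1/3)p_{Aroma}.
Similarly p_{Aroma} = 289/6 + (1/3)p_{Brew}.
Substituting the second reaction function into the first: p_{Brew} = 253/6 + (1/3)(289/6 + (1/3)p_{Brew}), which gives (8/9)p_{Brew} = 524/9 ⇒ p_{Brew} = 65.5.
Then p_{Aroma} = 289/6 + (1/3)·65.5 = 70.
q_{Brew} = 166 − 3·65.5 + 2·70 = 109.5.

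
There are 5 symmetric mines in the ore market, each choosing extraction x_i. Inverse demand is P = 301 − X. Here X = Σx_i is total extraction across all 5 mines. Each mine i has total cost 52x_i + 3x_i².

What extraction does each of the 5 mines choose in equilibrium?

20.75

A representative mine's profit is π_i = x_i(301 − X) − 52x_i − 3x_i², with X = x_i + Σ_{j≠i} x_j.
First-order condition: 249 − 8x_i − Σ_{j≠i} x_j = 0.
In a symmetric equilibrium every mine chooses the same x, so Σ_{j≠i} x_j = 4x. The condition becomes 249 − 12x = 0, giving x = 249/12 = 20.75.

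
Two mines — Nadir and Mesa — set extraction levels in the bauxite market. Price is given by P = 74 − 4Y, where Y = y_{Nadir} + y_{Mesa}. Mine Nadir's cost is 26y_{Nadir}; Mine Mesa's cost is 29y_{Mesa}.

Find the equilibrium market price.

43

Mine Nadir's profit: π = y_{Nadir}(74 − 4(y_{Nadir} + y_{Mesa})) − 26y_{Nadir}.
∂π/∂y_{Nadir} = 48 − 8y_{Nadir} − 4y_{Mesa} = 0, so y_{Nadir} = 6 − 0.5y_{Mesa}.
By the same steps for Mesa: y_{Mesa} = 5.625 − 0.5y_{Nadir}.
Solving the two reaction functions simultaneously: (1 − (−0.5)(−0.5))y_{Nadir} = 6 − 0.5·5.625, so 0.75y_{Nadir} = 3.1875 and y_{Nadir} = 4.25.
Then y_{Mesa} = 5.625 − 0.5·4.25 = 3.5.
Equilibrium price: P = 74 − 4·7.75 = 43.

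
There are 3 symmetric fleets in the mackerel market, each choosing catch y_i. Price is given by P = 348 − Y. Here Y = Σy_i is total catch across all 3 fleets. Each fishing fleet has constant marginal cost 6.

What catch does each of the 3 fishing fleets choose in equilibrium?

85.5

A representative fishing fleet's profit is π_i = y_i(348 − Y) − 6y_i, with Y = y_i + Σ_{j≠i} y_j.
First-order condition: 342 − 2y_i − Σ_{j≠i} y_j = 0.
With identical fishing fleets, set every y_j = y: then 342 − 2y − 2y = 0, i.e. y = 342/4 = 85.5.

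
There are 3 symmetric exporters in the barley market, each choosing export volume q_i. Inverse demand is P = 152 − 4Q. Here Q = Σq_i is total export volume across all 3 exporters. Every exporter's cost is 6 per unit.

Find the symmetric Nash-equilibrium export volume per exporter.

9.125

A representative exporter's profit is π_i = q_i(152 − 4Q) − 6q_i, with Q = q_i + Σ_{j≠i} q_j.
First-order condition: 146 − 8q_i − 4Σ_{j≠i} q_j = 0.
With identical exporters, set every q_j = q: then 146 − 8q − 8q = 0, i.e. q = 146/16 = 9.125.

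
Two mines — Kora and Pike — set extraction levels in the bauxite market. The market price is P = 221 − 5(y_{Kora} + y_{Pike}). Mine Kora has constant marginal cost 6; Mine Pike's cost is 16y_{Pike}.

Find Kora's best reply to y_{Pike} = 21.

11

Mine Kora's profit: π = y_{Kora}(221 − 5(y_{Kora} + y_{Pike})) − 6y_{Kora}.
∂π/∂y_{Kora} = 215 − 10y_{Kora} − 5y_{Pike} = 0, so y_{Kora} = 21.5 − 0.5y_{Pike}.
At y_{Pike} = 21: y_{Kora} = 21.5 − 0.5·21 = 11.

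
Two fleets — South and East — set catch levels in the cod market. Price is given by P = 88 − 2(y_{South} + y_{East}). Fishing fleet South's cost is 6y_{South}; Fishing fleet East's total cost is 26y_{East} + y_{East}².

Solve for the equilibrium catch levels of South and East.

18.4, 4.2

Fishing fleet South's profit: π = y_{South}(88 − 2(y_{South} + y_{East})) − 6y_{South}.
∂π/∂y_{South} = 82 − 4y_{South} − 2y_{East} = 0, so y_{South} = 20.5 − 0.5y_{East}.
For East: ∂π/∂y_{East} = 62 − 6y_{East} − 2y_{South} = 0 ⇒ y_{East} = 31/3 − (1/3)y_{South}.
Plugging y_{East} into South's best response: y_{South} = 20.5 − 0.5(31/3 − (1/3)y_{South}) ⇒ (5/6)y_{South} = 46/3, so y_{South} = 18.4.
Then y_{East} = 31/3 − (1/3)·18.4 = 4.2.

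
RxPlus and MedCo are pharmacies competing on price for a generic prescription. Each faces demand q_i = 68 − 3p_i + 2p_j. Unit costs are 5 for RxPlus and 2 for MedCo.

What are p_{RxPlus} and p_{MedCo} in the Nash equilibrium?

RxPlus's profit: π = (p_{RxPlus} − 5)(68 − 3p_{RxPlus} + 2p_{MedCo}).
∂π/∂p_{RxPlus} = 83 − 6p_{RxPlus} + 2p_{MedCo} = 0 ⇒ p_{RxPlus} = 83/6 + (1/3)p_{MedCo}.
Similarly p_{MedCo} = 37/3 + (1/3)p_{RxPlus}.
Substituting the second reaction function into the first: p_{RxPlus} = 83/6 + (1/3)(37/3 + (1/3)p_{RxPlus}), which gives (8/9)p_{RxPlus} = 323/18 ⇒ p_{RxPlus} = 20.1875.
Then p_{MedCo} = 37/3 + (1/3)·20.1875 = 19.0625.

20.1875, 19.0625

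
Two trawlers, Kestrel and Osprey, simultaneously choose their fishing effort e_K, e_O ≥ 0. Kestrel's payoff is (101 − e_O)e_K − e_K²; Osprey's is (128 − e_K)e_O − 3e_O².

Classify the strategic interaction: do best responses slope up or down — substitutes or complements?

strategic substitutes

Expanding Kestrel's payoff: 101e_K − e_Oe_K − e_K².
∂π/∂e_K = 101 − e_O − 2e_K = 0, so e_K = 50.5 − 0.5e_O.
The best-response slope de_K/de_O = −0.5 < 0: the reaction function is downward-sloping, so the choices are strategic substitutes.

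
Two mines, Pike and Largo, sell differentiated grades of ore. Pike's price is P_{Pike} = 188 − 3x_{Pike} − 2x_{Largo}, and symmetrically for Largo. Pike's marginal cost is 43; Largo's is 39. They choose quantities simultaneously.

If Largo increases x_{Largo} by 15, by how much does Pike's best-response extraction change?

-5

Mine Pike's profit: π = x_{Pike}(188 − 3x_{Pike} − 2x_{Largo}) − 43x_{Pike}.
∂π/∂x_{Pike} = 145 − 6x_{Pike} − 2x_{Largo} = 0 ⇒ x_{Pike} = 145/6 − (1/3)x_{Largo}.
The reaction-function slope is −1/3, so a 15-unit rise in x_{Largo} moves x_{Pike} by −1/3 × 15 = −5. Pike's best response falls — the actions are strategic substitutes.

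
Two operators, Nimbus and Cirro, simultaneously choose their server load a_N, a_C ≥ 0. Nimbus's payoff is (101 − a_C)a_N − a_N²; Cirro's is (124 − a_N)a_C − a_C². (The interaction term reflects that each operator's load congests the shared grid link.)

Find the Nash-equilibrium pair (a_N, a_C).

Expanding Nimbus's payoff: 101a_N − a_Ca_N − a_N².
∂π/∂a_N = 101 − a_C − 2a_N = 0, so a_N = 50.5 − 0.5a_C.
Likewise for Cirro: a_C = 62 − 0.5a_N.
Substituting the second reaction function into the first: a_N = 50.5 − 0.5(62 − 0.5a_N), which gives 0.75a_N = 19.5 ⇒ a_N = 26.
Then a_C = 62 − 0.5·26 = 49.

26, 49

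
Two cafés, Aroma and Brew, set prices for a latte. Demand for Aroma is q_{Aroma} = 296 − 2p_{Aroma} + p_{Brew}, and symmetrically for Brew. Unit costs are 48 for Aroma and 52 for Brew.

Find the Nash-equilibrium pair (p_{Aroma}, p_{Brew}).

Aroma's profit: π = (p_{Aroma} − 48)(296 − 2p_{Aroma} + p_{Brew}).
∂π/∂p_{Aroma} = 392 − 4p_{Aroma} + p_{Brew} = 0 ⇒ p_{Aroma} = 98 + 0.25p_{Brew}.
Similarly p_{Brew} = 100 + 0.25p_{Aroma}.
Solving the two reaction functions simultaneously: (1 − (0.25)(0.25))p_{Aroma} = 98 + 0.25·100, so 0.9375p_{Aroma} = 123 and p_{Aroma} = 131.2.
Then p_{Brew} = 100 + 0.25·131.2 = 132.8.

131.2, 132.8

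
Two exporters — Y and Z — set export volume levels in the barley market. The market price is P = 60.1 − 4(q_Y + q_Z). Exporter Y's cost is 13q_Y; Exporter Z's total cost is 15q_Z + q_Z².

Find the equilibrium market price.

31.1625

Exporter Y's profit: π = q_Y(60.1 − 4(q_Y + q_Z)) − 13q_Y.
∂π/∂q_Y = 47.1 − 8q_Y − 4q_Z = 0, so q_Y = 5.8875 − 0.5q_Z.
For Z: ∂π/∂q_Z = 45.1 − 10q_Z − 4q_Y = 0 ⇒ q_Z = 4.51 − 0.4q_Y.
Plugging q_Z into Y's best response: q_Y = 5.8875 − 0.5(4.51 − 0.4q_Y) ⇒ 0.8q_Y = 3.6325, so q_Y = 1453/320.
Then q_Z = 4.51 − 0.4·(1453/320) = 431/160.
Equilibrium price: P = 60.1 − 4·(463/64) = 31.1625.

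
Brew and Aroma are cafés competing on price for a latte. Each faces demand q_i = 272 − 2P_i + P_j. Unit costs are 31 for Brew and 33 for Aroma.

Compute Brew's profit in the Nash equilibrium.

12992.72

Brew's profit: π = (P_{Brew} − 31)(272 − 2P_{Brew} + P_{Aroma}).
∂π/∂P_{Brew} = 334 − 4P_{Brew} + P_{Aroma} = 0 ⇒ P_{Brew} = 83.5 + 0.25P_{Aroma}.
Similarly P_{Aroma} = 84.5 + 0.25P_{Brew}.
Substituting the second reaction function into the first: P_{Brew} = 83.5 + 0.25(84.5 + 0.25P_{Brew}), which gives 0.9375P_{Brew} = 104.625 ⇒ P_{Brew} = 111.6.
Then P_{Aroma} = 84.5 + 0.25·111.6 = 112.4.
q_{Brew} = 272 − 2·111.6 + 112.4 = 161.2.
Profit = (111.6 − 31)·161.2 = 12992.72.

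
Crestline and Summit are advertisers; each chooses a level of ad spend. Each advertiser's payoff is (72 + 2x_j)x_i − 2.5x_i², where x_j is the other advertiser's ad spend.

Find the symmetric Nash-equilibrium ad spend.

24

Crestline's payoff is (72 + 2x_S)x_C − 2.5x_C².
∂π/∂x_C = 72 + 2x_S − 5x_C = 0, so x_C = 14.4 + 0.4x_S.
The game is symmetric, so in equilibrium x_S = x_C: the reaction function gives 0.6x_C = 14.4, hence x_C = 24.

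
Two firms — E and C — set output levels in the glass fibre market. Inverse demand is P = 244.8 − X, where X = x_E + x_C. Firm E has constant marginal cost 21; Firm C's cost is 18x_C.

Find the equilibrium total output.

150.2

Firm E's profit: π = x_E(244.8 − (x_E + x_C)) − 21x_E.
∂π/∂x_E = 223.8 − 2x_E − x_C = 0, so x_E = 111.9 − 0.5x_C.
By the same steps for C: x_C = 113.4 − 0.5x_E.
Substituting the second reaction function into the first: x_E = 111.9 − 0.5(113.4 − 0.5x_E), which gives 0.75x_E = 55.2 ⇒ x_E = 73.6.
Then x_C = 113.4 − 0.5·73.6 = 76.6.
Total output: 73.6 + 76.6 = 150.2.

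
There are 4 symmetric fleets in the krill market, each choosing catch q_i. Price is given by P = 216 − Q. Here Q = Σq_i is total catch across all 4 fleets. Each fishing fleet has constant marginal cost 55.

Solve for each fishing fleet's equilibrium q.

A representative fishing fleet's profit is π_i = q_i(216 − Q) − 55q_i, with Q = q_i + Σ_{j≠i} q_j.
First-order condition: 161 − 2q_i − Σ_{j≠i} q_j = 0.
With identical fishing fleets, set every q_j = q: then 161 − 2q − 3q = 0, i.e. q = 161/5 = 32.2.

32.2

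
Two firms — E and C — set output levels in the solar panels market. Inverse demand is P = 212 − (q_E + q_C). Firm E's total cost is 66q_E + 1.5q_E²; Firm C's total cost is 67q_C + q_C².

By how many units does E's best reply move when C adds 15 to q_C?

Firm E's profit: π = q_E(212 − (q_E + q_C)) − 66q_E − 1.5q_E².
∂π/∂q_E = 146 − 5q_E − q_C = 0, so q_E = 29.2 − 0.2q_C.
The reaction-function slope is −0.2, so a 15-unit rise in q_C moves q_E by −0.2 × 15 = −3. E's best response falls — the actions are strategic substitutes.

-3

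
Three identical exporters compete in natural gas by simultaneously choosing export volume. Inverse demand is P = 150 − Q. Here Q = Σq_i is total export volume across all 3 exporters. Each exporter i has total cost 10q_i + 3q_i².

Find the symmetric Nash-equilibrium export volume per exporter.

A representative exporter's profit is π_i = q_i(150 − Q) − 10q_i − 3q_i², with Q = q_i + Σ_{j≠i} q_j.
First-order condition: 140 − 8q_i − Σ_{j≠i} q_j = 0.
Imposing symmetry (q_j = q for all j) turns Σ_{j≠i} q_j into 2q, so 140 = 10q and q = 14.

14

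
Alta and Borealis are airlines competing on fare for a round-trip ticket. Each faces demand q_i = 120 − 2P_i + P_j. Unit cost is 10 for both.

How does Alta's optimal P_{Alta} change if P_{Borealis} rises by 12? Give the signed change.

Alta's profit: π = (P_{Alta} − 10)(120 − 2P_{Alta} + P_{Borealis}).
∂π/∂P_{Alta} = 140 − 4P_{Alta} + P_{Borealis} = 0 ⇒ P_{Alta} = 35 + 0.25P_{Borealis}.
The reaction-function slope is 0.25, so a 12-unit rise in P_{Borealis} moves P_{Alta} by 0.25 × 12 = 3. Alta's best response rises — the actions are strategic complements.

3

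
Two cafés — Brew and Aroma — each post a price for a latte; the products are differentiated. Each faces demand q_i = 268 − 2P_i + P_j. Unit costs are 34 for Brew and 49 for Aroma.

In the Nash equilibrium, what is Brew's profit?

Brew's profit: π = (P_{Brew} − 34)(268 − 2P_{Brew} + P_{Aroma}).
∂π/∂P_{Brew} = 336 − 4P_{Brew} + P_{Aroma} = 0 ⇒ P_{Brew} = 84 + 0.25P_{Aroma}.
Similarly P_{Aroma} = 91.5 + 0.25P_{Brew}.
Plugging P_{Aroma} into Brew's best response: P_{Brew} = 84 + 0.25(91.5 + 0.25P_{Brew}) ⇒ 0.9375P_{Brew} = 106.875, so P_{Brew} = 114.
Then P_{Aroma} = 91.5 + 0.25·114 = 120.
q_{Brew} = 268 − 2·114 + 120 = 160.
Profit = (114 − 34)·160 = 12800.

12800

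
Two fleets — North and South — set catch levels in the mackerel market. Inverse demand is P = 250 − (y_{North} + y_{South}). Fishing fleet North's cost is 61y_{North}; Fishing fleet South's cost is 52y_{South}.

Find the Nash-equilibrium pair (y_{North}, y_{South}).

60, 69

Fishing fleet North's profit: π = y_{North}(250 − (y_{North} + y_{South})) − 61y_{North}.
∂π/∂y_{North} = 189 − 2y_{North} − y_{South} = 0, so y_{North} = 94.5 − 0.5y_{South}.
By the same steps for South: y_{South} = 99 − 0.5y_{North}.
Solving the two reaction functions simultaneously: (1 − (−0.5)(−0.5))y_{North} = 94.5 − 0.5·99, so 0.75y_{North} = 45 and y_{North} = 60.
Then y_{South} = 99 − 0.5·60 = 69.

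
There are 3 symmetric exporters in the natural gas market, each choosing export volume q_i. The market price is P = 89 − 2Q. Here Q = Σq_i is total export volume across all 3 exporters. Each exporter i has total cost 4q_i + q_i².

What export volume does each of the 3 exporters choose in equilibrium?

A representative exporter's profit is π_i = q_i(89 − 2Q) − 4q_i − q_i², with Q = q_i + Σ_{j≠i} q_j.
First-order condition: 85 − 6q_i − 2Σ_{j≠i} q_j = 0.
In a symmetric equilibrium every exporter chooses the same q, so Σ_{j≠i} q_j = 2q. The condition becomes 85 − 10q = 0, giving q = 85/10 = 8.5.

8.5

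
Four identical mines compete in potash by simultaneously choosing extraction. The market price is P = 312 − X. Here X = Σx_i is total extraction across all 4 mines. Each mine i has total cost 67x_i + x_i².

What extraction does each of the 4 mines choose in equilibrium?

A representative mine's profit is π_i = x_i(312 − X) − 67x_i − x_i², with X = x_i + Σ_{j≠i} x_j.
First-order condition: 245 − 4x_i − Σ_{j≠i} x_j = 0.
In a symmetric equilibrium every mine chooses the same x, so Σ_{j≠i} x_j = 3x. The condition becomes 245 − 7x = 0, giving x = 245/7 = 35.

35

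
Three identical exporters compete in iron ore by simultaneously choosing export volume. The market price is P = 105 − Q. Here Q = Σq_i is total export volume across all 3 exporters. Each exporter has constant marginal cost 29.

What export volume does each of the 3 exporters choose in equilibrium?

A representative exporter's profit is π_i = q_i(105 − Q) − 29q_i, with Q = q_i + Σ_{j≠i} q_j.
First-order condition: 76 − 2q_i − Σ_{j≠i} q_j = 0.
Imposing symmetry (q_j = q for all j) turns Σ_{j≠i} q_j into 2q, so 76 = 4q and q = 19.

19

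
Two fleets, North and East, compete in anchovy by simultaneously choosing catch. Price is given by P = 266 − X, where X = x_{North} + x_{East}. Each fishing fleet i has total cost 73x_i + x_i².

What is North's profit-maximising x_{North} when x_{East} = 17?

44

Fishing fleet North's profit: π = x_{North}(266 − (x_{North} + x_{East})) − 73x_{North} − x_{North}².
∂π/∂x_{North} = 193 − 4x_{North} − x_{East} = 0, so x_{North} = 48.25 − 0.25x_{East}.
At x_{East} = 17: x_{North} = 48.25 − 0.25·17 = 44.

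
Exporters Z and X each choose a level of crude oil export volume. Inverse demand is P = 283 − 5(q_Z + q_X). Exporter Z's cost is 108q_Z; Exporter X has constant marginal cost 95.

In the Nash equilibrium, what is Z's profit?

583.2

Exporter Z's profit: π = q_Z(283 − 5(q_Z + q_X)) − 108q_Z.
∂π/∂q_Z = 175 − 10q_Z − 5q_X = 0, so q_Z = 17.5 − 0.5q_X.
By the same steps for X: q_X = 18.8 − 0.5q_Z.
Solving the two reaction functions simultaneously: (1 − (−0.5)(−0.5))q_Z = 17.5 − 0.5·18.8, so 0.75q_Z = 8.1 and q_Z = 10.8.
Then q_X = 18.8 − 0.5·10.8 = 13.4.
Price P = 283 − 5·24.2 = 162.
Z's profit: (162 − 108)·10.8 = 583.2.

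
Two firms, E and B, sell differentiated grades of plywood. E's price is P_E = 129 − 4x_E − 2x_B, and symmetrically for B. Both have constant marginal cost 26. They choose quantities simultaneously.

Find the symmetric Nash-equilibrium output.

10.3

Firm E's profit: π = x_E(129 − 4x_E − 2x_B) − 26x_E.
∂π/∂x_E = 103 − 8x_E − 2x_B = 0 ⇒ x_E = 12.875 − 0.25x_B.
By symmetry x_B = x_E; substituting into the reaction function, 1.25x_E = 12.875 and x_E = 10.3.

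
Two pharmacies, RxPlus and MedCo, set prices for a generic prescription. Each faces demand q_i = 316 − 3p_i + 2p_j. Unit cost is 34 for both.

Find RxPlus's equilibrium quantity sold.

211.5

RxPlus's profit: π = (p_{RxPlus} − 34)(316 − 3p_{RxPlus} + 2p_{MedCo}).
∂π/∂p_{RxPlus} = 418 − 6p_{RxPlus} + 2p_{MedCo} = 0 ⇒ p_{RxPlus} = 209/3 + (1/3)p_{MedCo}.
By symmetry p_{MedCo} = p_{RxPlus}; substituting into the reaction function, (2/3)p_{RxPlus} = 209/3 and p_{RxPlus} = 104.5.
q_{RxPlus} = 316 − 3·104.5 + 2·104.5 = 211.5.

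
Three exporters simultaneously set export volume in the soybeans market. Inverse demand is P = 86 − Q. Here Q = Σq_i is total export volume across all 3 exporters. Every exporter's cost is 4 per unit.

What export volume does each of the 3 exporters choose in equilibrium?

A representative exporter's profit is π_i = q_i(86 − Q) − 4q_i, with Q = q_i + Σ_{j≠i} q_j.
First-order condition: 82 − 2q_i − Σ_{j≠i} q_j = 0.
With identical exporters, set every q_j = q: then 82 − 2q − 2q = 0, i.e. q = 82/4 = 20.5.

20.5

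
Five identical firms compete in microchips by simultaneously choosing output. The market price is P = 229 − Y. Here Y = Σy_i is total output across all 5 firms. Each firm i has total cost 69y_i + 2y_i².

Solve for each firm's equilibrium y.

16

A representative firm's profit is π_i = y_i(229 − Y) − 69y_i − 2y_i², with Y = y_i + Σ_{j≠i} y_j.
First-order condition: 160 − 6y_i − Σ_{j≠i} y_j = 0.
With identical firms, set every y_j = y: then 160 − 6y − 4y = 0, i.e. y = 160/10 = 16.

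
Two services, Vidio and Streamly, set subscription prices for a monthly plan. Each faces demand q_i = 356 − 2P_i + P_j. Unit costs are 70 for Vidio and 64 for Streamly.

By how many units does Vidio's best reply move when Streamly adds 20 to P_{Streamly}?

Vidio's profit: π = (P_{Vidio} − 70)(356 − 2P_{Vidio} + P_{Streamly}).
∂π/∂P_{Vidio} = 496 − 4P_{Vidio} + P_{Streamly} = 0 ⇒ P_{Vidio} = 124 + 0.25P_{Streamly}.
The reaction-function slope is 0.25, so a 20-unit rise in P_{Streamly} moves P_{Vidio} by 0.25 × 20 = 5. Vidio's best response rises — the actions are strategic complements.

5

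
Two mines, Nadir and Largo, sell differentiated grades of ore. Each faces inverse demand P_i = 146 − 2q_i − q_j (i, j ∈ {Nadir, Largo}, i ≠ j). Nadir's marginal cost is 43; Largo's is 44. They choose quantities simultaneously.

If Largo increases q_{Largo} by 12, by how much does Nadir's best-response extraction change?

Mine Nadir's profit: π = q_{Nadir}(146 − 2q_{Nadir} − q_{Largo}) − 43q_{Nadir}.
∂π/∂q_{Nadir} = 103 − 4q_{Nadir} − q_{Largo} = 0 ⇒ q_{Nadir} = 25.75 − 0.25q_{Largo}.
The reaction-function slope is −0.25, so a 12-unit rise in q_{Largo} moves q_{Nadir} by −0.25 × 12 = −3. Nadir's best response falls — the actions are strategic substitutes.

-3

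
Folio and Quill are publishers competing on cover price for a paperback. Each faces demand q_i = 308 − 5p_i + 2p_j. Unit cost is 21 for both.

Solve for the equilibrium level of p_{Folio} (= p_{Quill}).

Folio's profit: π = (p_{Folio} − 21)(308 − 5p_{Folio} + 2p_{Quill}).
∂π/∂p_{Folio} = 413 − 10p_{Folio} + 2p_{Quill} = 0 ⇒ p_{Folio} = 41.3 + 0.2p_{Quill}.
The game is symmetric, so in equilibrium p_{Quill} = p_{Folio}: the reaction function gives 0.8p_{Folio} = 41.3, hence p_{Folio} = 51.625.

51.625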